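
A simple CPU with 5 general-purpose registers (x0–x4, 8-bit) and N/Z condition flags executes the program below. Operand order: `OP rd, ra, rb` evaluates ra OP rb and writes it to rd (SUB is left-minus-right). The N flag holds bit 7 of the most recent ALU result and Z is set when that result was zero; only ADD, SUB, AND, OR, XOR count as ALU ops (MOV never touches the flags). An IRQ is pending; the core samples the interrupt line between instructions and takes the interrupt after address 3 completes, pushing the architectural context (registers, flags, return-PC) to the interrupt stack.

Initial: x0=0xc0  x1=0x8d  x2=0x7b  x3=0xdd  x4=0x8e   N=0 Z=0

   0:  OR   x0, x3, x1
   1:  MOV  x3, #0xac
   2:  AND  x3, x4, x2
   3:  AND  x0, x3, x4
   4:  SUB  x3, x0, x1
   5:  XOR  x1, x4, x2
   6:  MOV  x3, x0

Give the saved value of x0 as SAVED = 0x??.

SAVED = 0x0a

after  0: x0=0xdd x1=0x8d x2=0x7b x3=0xdd x4=0x8e  N=1 Z=0
after  1: x0=0xdd x1=0x8d x2=0x7b x3=0xac x4=0x8e  N=1 Z=0
after  2: x0=0xdd x1=0x8d x2=0x7b x3=0x0a x4=0x8e  N=0 Z=0
after  3: x0=0x0a x1=0x8d x2=0x7b x3=0x0a x4=0x8e  N=0 Z=0
-- IRQ taken; context saved, return-PC = 4 --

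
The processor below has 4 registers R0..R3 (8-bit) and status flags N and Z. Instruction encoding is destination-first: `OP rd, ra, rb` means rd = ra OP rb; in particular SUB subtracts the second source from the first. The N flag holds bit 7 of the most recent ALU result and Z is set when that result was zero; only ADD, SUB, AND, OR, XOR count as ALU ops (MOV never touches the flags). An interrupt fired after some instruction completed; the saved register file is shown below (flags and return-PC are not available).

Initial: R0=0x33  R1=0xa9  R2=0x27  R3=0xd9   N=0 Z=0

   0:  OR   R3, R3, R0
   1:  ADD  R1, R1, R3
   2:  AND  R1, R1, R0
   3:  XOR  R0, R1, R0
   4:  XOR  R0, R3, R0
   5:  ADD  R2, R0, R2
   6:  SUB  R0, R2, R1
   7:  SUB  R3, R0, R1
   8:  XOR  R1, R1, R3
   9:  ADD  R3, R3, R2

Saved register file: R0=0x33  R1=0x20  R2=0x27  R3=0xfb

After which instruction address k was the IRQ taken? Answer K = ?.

K = 2

after  0: R0=0x33 R1=0xa9 R2=0x27 R3=0xfb  N=1 Z=0
after  1: R0=0x33 R1=0xa4 R2=0x27 R3=0xfb  N=1 Z=0
after  2: R0=0x33 R1=0x20 R2=0x27 R3=0xfb  N=0 Z=0
-- IRQ taken; context saved, return-PC = 3 --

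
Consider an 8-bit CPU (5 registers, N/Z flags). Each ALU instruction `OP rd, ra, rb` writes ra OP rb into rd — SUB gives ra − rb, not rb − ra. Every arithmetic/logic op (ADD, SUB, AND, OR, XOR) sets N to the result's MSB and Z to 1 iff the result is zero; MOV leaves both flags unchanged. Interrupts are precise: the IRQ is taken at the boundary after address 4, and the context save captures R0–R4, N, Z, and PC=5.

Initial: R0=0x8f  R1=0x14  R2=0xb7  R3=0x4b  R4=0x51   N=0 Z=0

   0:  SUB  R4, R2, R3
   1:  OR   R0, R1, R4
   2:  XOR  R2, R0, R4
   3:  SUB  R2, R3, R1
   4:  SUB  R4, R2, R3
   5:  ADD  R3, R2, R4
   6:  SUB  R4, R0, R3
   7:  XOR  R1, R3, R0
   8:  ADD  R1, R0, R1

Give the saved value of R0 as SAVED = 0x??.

SAVED = 0x7c

after  0: R0=0x8f R1=0x14 R2=0xb7 R3=0x4b R4=0x6c  N=0 Z=0
after  1: R0=0x7c R1=0x14 R2=0xb7 R3=0x4b R4=0x6c  N=0 Z=0
after  2: R0=0x7c R1=0x14 R2=0x10 R3=0x4b R4=0x6c  N=0 Z=0
after  3: R0=0x7c R1=0x14 R2=0x37 R3=0x4b R4=0x6c  N=0 Z=0
after  4: R0=0x7c R1=0x14 R2=0x37 R3=0x4b R4=0xec  N=1 Z=0
-- IRQ taken; context saved, return-PC = 5 --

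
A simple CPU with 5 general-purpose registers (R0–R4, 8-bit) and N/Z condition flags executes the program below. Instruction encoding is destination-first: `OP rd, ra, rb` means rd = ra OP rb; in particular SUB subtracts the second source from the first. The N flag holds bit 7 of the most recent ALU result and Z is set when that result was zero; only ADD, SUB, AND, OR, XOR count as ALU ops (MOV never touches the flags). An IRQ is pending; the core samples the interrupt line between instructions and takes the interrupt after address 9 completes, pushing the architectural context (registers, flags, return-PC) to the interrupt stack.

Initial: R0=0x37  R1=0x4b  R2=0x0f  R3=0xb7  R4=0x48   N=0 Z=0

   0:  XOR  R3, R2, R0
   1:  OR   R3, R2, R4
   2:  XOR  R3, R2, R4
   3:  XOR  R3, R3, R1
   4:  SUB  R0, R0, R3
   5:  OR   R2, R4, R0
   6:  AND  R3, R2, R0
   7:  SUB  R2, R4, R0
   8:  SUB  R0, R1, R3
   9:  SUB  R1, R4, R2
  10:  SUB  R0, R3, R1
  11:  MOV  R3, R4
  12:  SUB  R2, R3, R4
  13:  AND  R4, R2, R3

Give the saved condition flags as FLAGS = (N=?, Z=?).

after  0: R0=0x37 R1=0x4b R2=0x0f R3=0x38 R4=0x48  N=0 Z=0
after  1: R0=0x37 R1=0x4b R2=0x0f R3=0x4f R4=0x48  N=0 Z=0
after  2: R0=0x37 R1=0x4b R2=0x0f R3=0x47 R4=0x48  N=0 Z=0
after  3: R0=0x37 R1=0x4b R2=0x0f R3=0x0c R4=0x48  N=0 Z=0
after  4: R0=0x2b R1=0x4b R2=0x0f R3=0x0c R4=0x48  N=0 Z=0
after  5: R0=0x2b R1=0x4b R2=0x6b R3=0x0c R4=0x48  N=0 Z=0
after  6: R0=0x2b R1=0x4b R2=0x6b R3=0x2b R4=0x48  N=0 Z=0
after  7: R0=0x2b R1=0x4b R2=0x1d R3=0x2b R4=0x48  N=0 Z=0
after  8: R0=0x20 R1=0x4b R2=0x1d R3=0x2b R4=0x48  N=0 Z=0
after  9: R0=0x20 R1=0x2b R2=0x1d R3=0x2b R4=0x48  N=0 Z=0
-- IRQ taken; context saved, return-PC = 10 --

FLAGS = (N=0, Z=0)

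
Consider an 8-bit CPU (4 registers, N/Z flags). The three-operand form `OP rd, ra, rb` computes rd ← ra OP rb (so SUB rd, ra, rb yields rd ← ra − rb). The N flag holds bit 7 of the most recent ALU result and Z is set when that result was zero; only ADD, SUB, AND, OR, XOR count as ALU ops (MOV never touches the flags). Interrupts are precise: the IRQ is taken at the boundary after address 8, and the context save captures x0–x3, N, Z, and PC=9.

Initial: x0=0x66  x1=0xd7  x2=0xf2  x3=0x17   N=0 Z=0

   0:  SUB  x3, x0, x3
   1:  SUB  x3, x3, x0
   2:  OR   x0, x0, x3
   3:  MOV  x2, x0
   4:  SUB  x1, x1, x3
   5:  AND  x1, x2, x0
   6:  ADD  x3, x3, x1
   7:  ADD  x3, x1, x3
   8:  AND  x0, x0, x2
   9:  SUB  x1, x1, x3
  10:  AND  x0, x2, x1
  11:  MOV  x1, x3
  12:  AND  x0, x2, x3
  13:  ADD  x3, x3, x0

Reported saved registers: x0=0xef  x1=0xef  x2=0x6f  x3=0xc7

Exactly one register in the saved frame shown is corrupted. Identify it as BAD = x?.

BAD = x2

after  0: x0=0x66 x1=0xd7 x2=0xf2 x3=0x4f  N=0 Z=0
after  1: x0=0x66 x1=0xd7 x2=0xf2 x3=0xe9  N=1 Z=0
after  2: x0=0xef x1=0xd7 x2=0xf2 x3=0xe9  N=1 Z=0
after  3: x0=0xef x1=0xd7 x2=0xef x3=0xe9  N=1 Z=0
after  4: x0=0xef x1=0xee x2=0xef x3=0xe9  N=1 Z=0
after  5: x0=0xef x1=0xef x2=0xef x3=0xe9  N=1 Z=0
after  6: x0=0xef x1=0xef x2=0xef x3=0xd8  N=1 Z=0
after  7: x0=0xef x1=0xef x2=0xef x3=0xc7  N=1 Z=0
after  8: x0=0xef x1=0xef x2=0xef x3=0xc7  N=1 Z=0
-- IRQ taken; context saved, return-PC = 9 --
mismatch: x2: reported 0x6f vs actual 0xef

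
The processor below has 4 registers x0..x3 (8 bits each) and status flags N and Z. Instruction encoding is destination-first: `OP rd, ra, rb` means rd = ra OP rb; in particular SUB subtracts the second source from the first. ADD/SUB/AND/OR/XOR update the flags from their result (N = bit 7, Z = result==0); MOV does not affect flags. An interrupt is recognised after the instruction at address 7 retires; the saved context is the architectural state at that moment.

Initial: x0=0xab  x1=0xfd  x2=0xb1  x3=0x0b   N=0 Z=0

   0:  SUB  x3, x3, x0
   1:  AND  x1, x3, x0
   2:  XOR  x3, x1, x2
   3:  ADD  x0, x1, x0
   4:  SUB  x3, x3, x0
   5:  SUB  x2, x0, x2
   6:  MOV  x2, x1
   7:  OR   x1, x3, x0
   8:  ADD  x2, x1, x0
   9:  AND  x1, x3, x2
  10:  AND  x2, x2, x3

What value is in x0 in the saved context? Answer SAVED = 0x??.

after  0: x0=0xab x1=0xfd x2=0xb1 x3=0x60  N=0 Z=0
after  1: x0=0xab x1=0x20 x2=0xb1 x3=0x60  N=0 Z=0
after  2: x0=0xab x1=0x20 x2=0xb1 x3=0x91  N=1 Z=0
after  3: x0=0xcb x1=0x20 x2=0xb1 x3=0x91  N=1 Z=0
after  4: x0=0xcb x1=0x20 x2=0xb1 x3=0xc6  N=1 Z=0
after  5: x0=0xcb x1=0x20 x2=0x1a x3=0xc6  N=0 Z=0
after  6: x0=0xcb x1=0x20 x2=0x20 x3=0xc6  N=0 Z=0
after  7: x0=0xcb x1=0xcf x2=0x20 x3=0xc6  N=1 Z=0
-- IRQ taken; context saved, return-PC = 8 --

SAVED = 0xcb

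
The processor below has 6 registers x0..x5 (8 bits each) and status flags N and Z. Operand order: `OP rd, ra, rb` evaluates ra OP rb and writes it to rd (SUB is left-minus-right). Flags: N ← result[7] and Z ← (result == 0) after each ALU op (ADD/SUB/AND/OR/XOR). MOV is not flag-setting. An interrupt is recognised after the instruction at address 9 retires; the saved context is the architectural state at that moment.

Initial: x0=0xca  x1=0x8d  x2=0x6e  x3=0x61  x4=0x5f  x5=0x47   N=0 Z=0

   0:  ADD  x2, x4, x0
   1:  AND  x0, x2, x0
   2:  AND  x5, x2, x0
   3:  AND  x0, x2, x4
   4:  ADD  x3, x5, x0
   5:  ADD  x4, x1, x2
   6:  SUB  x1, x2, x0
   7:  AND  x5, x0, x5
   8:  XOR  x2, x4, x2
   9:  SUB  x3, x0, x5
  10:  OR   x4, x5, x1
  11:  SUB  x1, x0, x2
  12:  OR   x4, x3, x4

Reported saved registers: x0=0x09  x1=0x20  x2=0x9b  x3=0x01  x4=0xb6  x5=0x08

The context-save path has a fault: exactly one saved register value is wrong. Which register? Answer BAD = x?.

after  0: x0=0xca x1=0x8d x2=0x29 x3=0x61 x4=0x5f x5=0x47  N=0 Z=0
after  1: x0=0x08 x1=0x8d x2=0x29 x3=0x61 x4=0x5f x5=0x47  N=0 Z=0
after  2: x0=0x08 x1=0x8d x2=0x29 x3=0x61 x4=0x5f x5=0x08  N=0 Z=0
after  3: x0=0x09 x1=0x8d x2=0x29 x3=0x61 x4=0x5f x5=0x08  N=0 Z=0
after  4: x0=0x09 x1=0x8d x2=0x29 x3=0x11 x4=0x5f x5=0x08  N=0 Z=0
after  5: x0=0x09 x1=0x8d x2=0x29 x3=0x11 x4=0xb6 x5=0x08  N=1 Z=0
after  6: x0=0x09 x1=0x20 x2=0x29 x3=0x11 x4=0xb6 x5=0x08  N=0 Z=0
after  7: x0=0x09 x1=0x20 x2=0x29 x3=0x11 x4=0xb6 x5=0x08  N=0 Z=0
after  8: x0=0x09 x1=0x20 x2=0x9f x3=0x11 x4=0xb6 x5=0x08  N=1 Z=0
after  9: x0=0x09 x1=0x20 x2=0x9f x3=0x01 x4=0xb6 x5=0x08  N=0 Z=0
-- IRQ taken; context saved, return-PC = 10 --
mismatch: x2: reported 0x9b vs actual 0x9f

BAD = x2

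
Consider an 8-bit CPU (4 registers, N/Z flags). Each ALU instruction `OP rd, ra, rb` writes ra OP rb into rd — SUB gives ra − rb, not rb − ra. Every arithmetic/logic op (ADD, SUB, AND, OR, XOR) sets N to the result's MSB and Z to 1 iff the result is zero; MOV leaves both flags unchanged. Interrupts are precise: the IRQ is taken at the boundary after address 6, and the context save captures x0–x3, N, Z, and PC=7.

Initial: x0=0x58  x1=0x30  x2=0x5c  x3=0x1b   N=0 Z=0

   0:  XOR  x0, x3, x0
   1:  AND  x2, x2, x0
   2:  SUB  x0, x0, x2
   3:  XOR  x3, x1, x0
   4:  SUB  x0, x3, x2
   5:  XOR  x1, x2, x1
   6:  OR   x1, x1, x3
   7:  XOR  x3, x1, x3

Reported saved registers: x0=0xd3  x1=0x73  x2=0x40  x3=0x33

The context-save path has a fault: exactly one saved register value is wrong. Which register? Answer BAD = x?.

BAD = x0

after  0: x0=0x43 x1=0x30 x2=0x5c x3=0x1b  N=0 Z=0
after  1: x0=0x43 x1=0x30 x2=0x40 x3=0x1b  N=0 Z=0
after  2: x0=0x03 x1=0x30 x2=0x40 x3=0x1b  N=0 Z=0
after  3: x0=0x03 x1=0x30 x2=0x40 x3=0x33  N=0 Z=0
after  4: x0=0xf3 x1=0x30 x2=0x40 x3=0x33  N=1 Z=0
after  5: x0=0xf3 x1=0x70 x2=0x40 x3=0x33  N=0 Z=0
after  6: x0=0xf3 x1=0x73 x2=0x40 x3=0x33  N=0 Z=0
-- IRQ taken; context saved, return-PC = 7 --
mismatch: x0: reported 0xd3 vs actual 0xf3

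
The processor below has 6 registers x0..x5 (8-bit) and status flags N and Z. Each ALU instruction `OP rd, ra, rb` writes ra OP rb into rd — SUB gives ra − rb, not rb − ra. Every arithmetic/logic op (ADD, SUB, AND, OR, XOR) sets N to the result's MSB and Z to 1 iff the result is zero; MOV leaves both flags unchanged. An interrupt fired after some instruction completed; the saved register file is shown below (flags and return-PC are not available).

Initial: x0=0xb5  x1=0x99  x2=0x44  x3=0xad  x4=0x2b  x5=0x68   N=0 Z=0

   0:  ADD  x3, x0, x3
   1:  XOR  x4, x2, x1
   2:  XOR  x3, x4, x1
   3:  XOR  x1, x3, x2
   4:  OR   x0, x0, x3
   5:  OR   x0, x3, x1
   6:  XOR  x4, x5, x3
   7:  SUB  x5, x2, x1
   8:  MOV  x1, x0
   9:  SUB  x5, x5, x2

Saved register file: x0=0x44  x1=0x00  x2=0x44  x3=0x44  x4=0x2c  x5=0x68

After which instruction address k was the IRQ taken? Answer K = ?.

after  0: x0=0xb5 x1=0x99 x2=0x44 x3=0x62 x4=0x2b x5=0x68  N=0 Z=0
after  1: x0=0xb5 x1=0x99 x2=0x44 x3=0x62 x4=0xdd x5=0x68  N=1 Z=0
after  2: x0=0xb5 x1=0x99 x2=0x44 x3=0x44 x4=0xdd x5=0x68  N=0 Z=0
after  3: x0=0xb5 x1=0x00 x2=0x44 x3=0x44 x4=0xdd x5=0x68  N=0 Z=1
after  4: x0=0xf5 x1=0x00 x2=0x44 x3=0x44 x4=0xdd x5=0x68  N=1 Z=0
after  5: x0=0x44 x1=0x00 x2=0x44 x3=0x44 x4=0xdd x5=0x68  N=0 Z=0
after  6: x0=0x44 x1=0x00 x2=0x44 x3=0x44 x4=0x2c x5=0x68  N=0 Z=0
-- IRQ taken; context saved, return-PC = 7 --

K = 6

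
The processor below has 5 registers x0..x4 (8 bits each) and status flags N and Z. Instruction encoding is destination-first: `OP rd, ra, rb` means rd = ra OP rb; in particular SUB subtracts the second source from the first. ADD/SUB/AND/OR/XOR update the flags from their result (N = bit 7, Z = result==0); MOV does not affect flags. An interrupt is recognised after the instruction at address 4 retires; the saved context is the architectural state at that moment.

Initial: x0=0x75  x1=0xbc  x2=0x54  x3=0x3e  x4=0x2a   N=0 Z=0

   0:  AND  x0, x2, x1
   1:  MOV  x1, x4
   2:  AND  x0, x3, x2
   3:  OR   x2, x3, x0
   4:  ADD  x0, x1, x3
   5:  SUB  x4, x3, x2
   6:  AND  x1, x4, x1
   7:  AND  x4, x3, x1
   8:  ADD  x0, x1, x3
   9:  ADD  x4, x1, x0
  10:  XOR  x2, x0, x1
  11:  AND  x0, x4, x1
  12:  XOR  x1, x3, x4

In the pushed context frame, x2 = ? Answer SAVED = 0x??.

SAVED = 0x3e

after  0: x0=0x14 x1=0xbc x2=0x54 x3=0x3e x4=0x2a  N=0 Z=0
after  1: x0=0x14 x1=0x2a x2=0x54 x3=0x3e x4=0x2a  N=0 Z=0
after  2: x0=0x14 x1=0x2a x2=0x54 x3=0x3e x4=0x2a  N=0 Z=0
after  3: x0=0x14 x1=0x2a x2=0x3e x3=0x3e x4=0x2a  N=0 Z=0
after  4: x0=0x68 x1=0x2a x2=0x3e x3=0x3e x4=0x2a  N=0 Z=0
-- IRQ taken; context saved, return-PC = 5 --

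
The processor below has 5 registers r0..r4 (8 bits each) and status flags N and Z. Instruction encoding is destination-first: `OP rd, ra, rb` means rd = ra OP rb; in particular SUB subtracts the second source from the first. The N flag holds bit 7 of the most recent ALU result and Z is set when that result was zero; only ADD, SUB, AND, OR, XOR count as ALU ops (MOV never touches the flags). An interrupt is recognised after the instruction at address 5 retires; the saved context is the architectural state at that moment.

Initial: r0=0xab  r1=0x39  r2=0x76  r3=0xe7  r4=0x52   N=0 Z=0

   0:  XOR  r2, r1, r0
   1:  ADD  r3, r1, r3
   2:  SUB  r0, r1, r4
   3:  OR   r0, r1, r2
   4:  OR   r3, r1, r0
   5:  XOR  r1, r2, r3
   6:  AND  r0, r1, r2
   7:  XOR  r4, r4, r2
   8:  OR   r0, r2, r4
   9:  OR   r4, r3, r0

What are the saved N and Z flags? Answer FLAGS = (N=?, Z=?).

after  0: r0=0xab r1=0x39 r2=0x92 r3=0xe7 r4=0x52  N=1 Z=0
after  1: r0=0xab r1=0x39 r2=0x92 r3=0x20 r4=0x52  N=0 Z=0
after  2: r0=0xe7 r1=0x39 r2=0x92 r3=0x20 r4=0x52  N=1 Z=0
after  3: r0=0xbb r1=0x39 r2=0x92 r3=0x20 r4=0x52  N=1 Z=0
after  4: r0=0xbb r1=0x39 r2=0x92 r3=0xbb r4=0x52  N=1 Z=0
after  5: r0=0xbb r1=0x29 r2=0x92 r3=0xbb r4=0x52  N=0 Z=0
-- IRQ taken; context saved, return-PC = 6 --

FLAGS = (N=0, Z=0)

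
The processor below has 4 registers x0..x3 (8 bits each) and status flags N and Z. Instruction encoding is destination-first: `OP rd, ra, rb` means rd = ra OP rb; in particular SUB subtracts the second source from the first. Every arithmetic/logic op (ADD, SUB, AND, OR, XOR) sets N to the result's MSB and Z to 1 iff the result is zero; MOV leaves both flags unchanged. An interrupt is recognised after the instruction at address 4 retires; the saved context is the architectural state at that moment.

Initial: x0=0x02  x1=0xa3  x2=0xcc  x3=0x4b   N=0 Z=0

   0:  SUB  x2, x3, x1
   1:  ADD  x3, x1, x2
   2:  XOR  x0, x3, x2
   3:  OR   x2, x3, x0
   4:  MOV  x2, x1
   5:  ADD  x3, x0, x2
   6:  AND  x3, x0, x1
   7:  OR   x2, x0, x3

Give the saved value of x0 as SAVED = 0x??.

SAVED = 0xe3

after  0: x0=0x02 x1=0xa3 x2=0xa8 x3=0x4b  N=1 Z=0
after  1: x0=0x02 x1=0xa3 x2=0xa8 x3=0x4b  N=0 Z=0
after  2: x0=0xe3 x1=0xa3 x2=0xa8 x3=0x4b  N=1 Z=0
after  3: x0=0xe3 x1=0xa3 x2=0xeb x3=0x4b  N=1 Z=0
after  4: x0=0xe3 x1=0xa3 x2=0xa3 x3=0x4b  N=1 Z=0
-- IRQ taken; context saved, return-PC = 5 --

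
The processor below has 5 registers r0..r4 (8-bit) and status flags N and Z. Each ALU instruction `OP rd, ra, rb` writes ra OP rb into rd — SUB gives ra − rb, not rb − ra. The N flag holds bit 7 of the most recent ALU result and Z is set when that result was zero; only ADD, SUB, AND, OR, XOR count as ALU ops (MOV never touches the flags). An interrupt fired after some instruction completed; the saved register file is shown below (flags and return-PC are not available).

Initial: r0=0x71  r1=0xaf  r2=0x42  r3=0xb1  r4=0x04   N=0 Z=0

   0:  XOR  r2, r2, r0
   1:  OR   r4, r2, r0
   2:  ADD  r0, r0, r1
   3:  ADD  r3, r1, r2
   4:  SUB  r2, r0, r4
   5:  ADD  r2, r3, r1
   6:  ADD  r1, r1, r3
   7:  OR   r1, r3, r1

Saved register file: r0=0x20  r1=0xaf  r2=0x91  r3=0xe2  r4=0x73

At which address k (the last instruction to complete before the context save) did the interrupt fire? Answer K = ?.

after  0: r0=0x71 r1=0xaf r2=0x33 r3=0xb1 r4=0x04  N=0 Z=0
after  1: r0=0x71 r1=0xaf r2=0x33 r3=0xb1 r4=0x73  N=0 Z=0
after  2: r0=0x20 r1=0xaf r2=0x33 r3=0xb1 r4=0x73  N=0 Z=0
after  3: r0=0x20 r1=0xaf r2=0x33 r3=0xe2 r4=0x73  N=1 Z=0
after  4: r0=0x20 r1=0xaf r2=0xad r3=0xe2 r4=0x73  N=1 Z=0
after  5: r0=0x20 r1=0xaf r2=0x91 r3=0xe2 r4=0x73  N=1 Z=0
-- IRQ taken; context saved, return-PC = 6 --

K = 5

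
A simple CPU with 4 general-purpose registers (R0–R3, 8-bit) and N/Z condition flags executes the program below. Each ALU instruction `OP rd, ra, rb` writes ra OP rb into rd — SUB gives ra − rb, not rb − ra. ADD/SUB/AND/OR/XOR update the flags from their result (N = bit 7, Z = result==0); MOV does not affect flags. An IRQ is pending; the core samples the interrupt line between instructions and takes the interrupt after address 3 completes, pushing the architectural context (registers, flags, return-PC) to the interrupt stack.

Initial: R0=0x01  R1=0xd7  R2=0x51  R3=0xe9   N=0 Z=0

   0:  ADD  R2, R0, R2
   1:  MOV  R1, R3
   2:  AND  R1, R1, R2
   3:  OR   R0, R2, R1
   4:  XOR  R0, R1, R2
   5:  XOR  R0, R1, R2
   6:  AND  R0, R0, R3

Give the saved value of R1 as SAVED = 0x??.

SAVED = 0x40

after  0: R0=0x01 R1=0xd7 R2=0x52 R3=0xe9  N=0 Z=0
after  1: R0=0x01 R1=0xe9 R2=0x52 R3=0xe9  N=0 Z=0
after  2: R0=0x01 R1=0x40 R2=0x52 R3=0xe9  N=0 Z=0
after  3: R0=0x52 R1=0x40 R2=0x52 R3=0xe9  N=0 Z=0
-- IRQ taken; context saved, return-PC = 4 --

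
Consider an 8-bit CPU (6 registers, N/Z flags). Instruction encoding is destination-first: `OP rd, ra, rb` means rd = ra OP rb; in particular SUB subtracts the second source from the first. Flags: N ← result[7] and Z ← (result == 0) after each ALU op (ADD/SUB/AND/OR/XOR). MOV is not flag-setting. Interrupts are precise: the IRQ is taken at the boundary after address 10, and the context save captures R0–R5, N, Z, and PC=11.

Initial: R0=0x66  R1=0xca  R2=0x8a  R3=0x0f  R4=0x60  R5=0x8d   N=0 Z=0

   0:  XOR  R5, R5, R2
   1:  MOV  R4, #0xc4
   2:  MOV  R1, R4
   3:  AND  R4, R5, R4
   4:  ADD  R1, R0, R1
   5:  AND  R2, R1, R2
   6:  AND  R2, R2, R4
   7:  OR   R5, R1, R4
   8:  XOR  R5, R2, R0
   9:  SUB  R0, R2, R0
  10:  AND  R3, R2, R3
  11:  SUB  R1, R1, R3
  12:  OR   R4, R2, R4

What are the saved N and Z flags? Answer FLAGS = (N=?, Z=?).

after  0: R0=0x66 R1=0xca R2=0x8a R3=0x0f R4=0x60 R5=0x07  N=0 Z=0
after  1: R0=0x66 R1=0xca R2=0x8a R3=0x0f R4=0xc4 R5=0x07  N=0 Z=0
after  2: R0=0x66 R1=0xc4 R2=0x8a R3=0x0f R4=0xc4 R5=0x07  N=0 Z=0
after  3: R0=0x66 R1=0xc4 R2=0x8a R3=0x0f R4=0x04 R5=0x07  N=0 Z=0
after  4: R0=0x66 R1=0x2a R2=0x8a R3=0x0f R4=0x04 R5=0x07  N=0 Z=0
after  5: R0=0x66 R1=0x2a R2=0x0a R3=0x0f R4=0x04 R5=0x07  N=0 Z=0
after  6: R0=0x66 R1=0x2a R2=0x00 R3=0x0f R4=0x04 R5=0x07  N=0 Z=1
after  7: R0=0x66 R1=0x2a R2=0x00 R3=0x0f R4=0x04 R5=0x2e  N=0 Z=0
after  8: R0=0x66 R1=0x2a R2=0x00 R3=0x0f R4=0x04 R5=0x66  N=0 Z=0
after  9: R0=0x9a R1=0x2a R2=0x00 R3=0x0f R4=0x04 R5=0x66  N=1 Z=0
after 10: R0=0x9a R1=0x2a R2=0x00 R3=0x00 R4=0x04 R5=0x66  N=0 Z=1
-- IRQ taken; context saved, return-PC = 11 --

FLAGS = (N=0, Z=1)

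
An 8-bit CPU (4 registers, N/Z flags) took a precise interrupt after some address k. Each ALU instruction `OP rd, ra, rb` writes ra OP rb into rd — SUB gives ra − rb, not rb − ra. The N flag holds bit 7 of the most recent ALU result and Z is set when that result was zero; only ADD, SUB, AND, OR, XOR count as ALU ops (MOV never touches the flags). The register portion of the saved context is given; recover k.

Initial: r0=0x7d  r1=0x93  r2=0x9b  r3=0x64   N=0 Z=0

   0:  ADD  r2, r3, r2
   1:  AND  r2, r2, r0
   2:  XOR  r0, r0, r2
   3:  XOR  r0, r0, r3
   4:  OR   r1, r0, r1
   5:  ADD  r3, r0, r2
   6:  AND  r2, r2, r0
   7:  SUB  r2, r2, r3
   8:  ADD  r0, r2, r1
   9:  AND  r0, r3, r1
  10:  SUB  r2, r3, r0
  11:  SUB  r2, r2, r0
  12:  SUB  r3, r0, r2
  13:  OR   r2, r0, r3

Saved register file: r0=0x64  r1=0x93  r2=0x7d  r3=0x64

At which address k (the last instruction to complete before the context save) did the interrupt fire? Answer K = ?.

K = 3

after  0: r0=0x7d r1=0x93 r2=0xff r3=0x64  N=1 Z=0
after  1: r0=0x7d r1=0x93 r2=0x7d r3=0x64  N=0 Z=0
after  2: r0=0x00 r1=0x93 r2=0x7d r3=0x64  N=0 Z=1
after  3: r0=0x64 r1=0x93 r2=0x7d r3=0x64  N=0 Z=0
-- IRQ taken; context saved, return-PC = 4 --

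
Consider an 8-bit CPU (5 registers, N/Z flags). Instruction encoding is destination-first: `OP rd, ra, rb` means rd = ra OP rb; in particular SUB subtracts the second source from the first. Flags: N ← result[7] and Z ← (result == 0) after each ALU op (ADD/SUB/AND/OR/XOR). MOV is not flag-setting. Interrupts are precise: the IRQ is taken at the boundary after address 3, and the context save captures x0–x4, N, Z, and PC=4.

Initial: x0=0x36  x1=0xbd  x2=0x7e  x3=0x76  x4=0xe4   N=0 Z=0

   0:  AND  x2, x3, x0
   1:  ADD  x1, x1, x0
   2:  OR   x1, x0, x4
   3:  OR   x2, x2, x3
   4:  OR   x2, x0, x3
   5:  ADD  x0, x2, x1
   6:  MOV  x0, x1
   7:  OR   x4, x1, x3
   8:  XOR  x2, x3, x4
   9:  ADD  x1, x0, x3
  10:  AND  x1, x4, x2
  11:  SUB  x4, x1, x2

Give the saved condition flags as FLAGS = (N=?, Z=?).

FLAGS = (N=0, Z=0)

after  0: x0=0x36 x1=0xbd x2=0x36 x3=0x76 x4=0xe4  N=0 Z=0
after  1: x0=0x36 x1=0xf3 x2=0x36 x3=0x76 x4=0xe4  N=1 Z=0
after  2: x0=0x36 x1=0xf6 x2=0x36 x3=0x76 x4=0xe4  N=1 Z=0
after  3: x0=0x36 x1=0xf6 x2=0x76 x3=0x76 x4=0xe4  N=0 Z=0
-- IRQ taken; context saved, return-PC = 4 --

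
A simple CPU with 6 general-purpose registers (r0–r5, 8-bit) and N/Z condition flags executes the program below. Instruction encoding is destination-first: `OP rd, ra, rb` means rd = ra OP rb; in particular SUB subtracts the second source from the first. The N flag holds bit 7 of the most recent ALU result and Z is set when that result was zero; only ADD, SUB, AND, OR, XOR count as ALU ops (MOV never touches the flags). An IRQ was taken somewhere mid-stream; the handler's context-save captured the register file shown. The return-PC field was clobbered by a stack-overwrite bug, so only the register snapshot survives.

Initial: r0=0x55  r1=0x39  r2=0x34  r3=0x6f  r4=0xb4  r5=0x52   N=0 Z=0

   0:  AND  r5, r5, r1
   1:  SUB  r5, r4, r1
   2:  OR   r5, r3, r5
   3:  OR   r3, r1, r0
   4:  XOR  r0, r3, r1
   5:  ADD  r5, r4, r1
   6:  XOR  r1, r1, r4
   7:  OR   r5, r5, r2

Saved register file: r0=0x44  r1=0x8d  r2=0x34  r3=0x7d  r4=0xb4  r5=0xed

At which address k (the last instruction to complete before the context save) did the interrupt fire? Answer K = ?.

after  0: r0=0x55 r1=0x39 r2=0x34 r3=0x6f r4=0xb4 r5=0x10  N=0 Z=0
after  1: r0=0x55 r1=0x39 r2=0x34 r3=0x6f r4=0xb4 r5=0x7b  N=0 Z=0
after  2: r0=0x55 r1=0x39 r2=0x34 r3=0x6f r4=0xb4 r5=0x7f  N=0 Z=0
after  3: r0=0x55 r1=0x39 r2=0x34 r3=0x7d r4=0xb4 r5=0x7f  N=0 Z=0
after  4: r0=0x44 r1=0x39 r2=0x34 r3=0x7d r4=0xb4 r5=0x7f  N=0 Z=0
after  5: r0=0x44 r1=0x39 r2=0x34 r3=0x7d r4=0xb4 r5=0xed  N=1 Z=0
after  6: r0=0x44 r1=0x8d r2=0x34 r3=0x7d r4=0xb4 r5=0xed  N=1 Z=0
-- IRQ taken; context saved, return-PC = 7 --

K = 6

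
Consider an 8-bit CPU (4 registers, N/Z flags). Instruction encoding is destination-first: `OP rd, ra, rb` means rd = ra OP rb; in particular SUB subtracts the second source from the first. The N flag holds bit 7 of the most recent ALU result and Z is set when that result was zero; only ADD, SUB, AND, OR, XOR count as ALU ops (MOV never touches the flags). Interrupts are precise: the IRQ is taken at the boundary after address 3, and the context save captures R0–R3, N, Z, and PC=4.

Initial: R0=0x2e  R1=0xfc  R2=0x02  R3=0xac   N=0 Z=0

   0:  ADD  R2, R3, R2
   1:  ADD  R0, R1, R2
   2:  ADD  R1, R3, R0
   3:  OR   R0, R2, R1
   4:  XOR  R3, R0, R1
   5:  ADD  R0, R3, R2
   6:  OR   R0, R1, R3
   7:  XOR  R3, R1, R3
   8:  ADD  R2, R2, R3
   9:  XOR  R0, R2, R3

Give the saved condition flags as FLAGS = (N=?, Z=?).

FLAGS = (N=1, Z=0)

after  0: R0=0x2e R1=0xfc R2=0xae R3=0xac  N=1 Z=0
after  1: R0=0xaa R1=0xfc R2=0xae R3=0xac  N=1 Z=0
after  2: R0=0xaa R1=0x56 R2=0xae R3=0xac  N=0 Z=0
after  3: R0=0xfe R1=0x56 R2=0xae R3=0xac  N=1 Z=0
-- IRQ taken; context saved, return-PC = 4 --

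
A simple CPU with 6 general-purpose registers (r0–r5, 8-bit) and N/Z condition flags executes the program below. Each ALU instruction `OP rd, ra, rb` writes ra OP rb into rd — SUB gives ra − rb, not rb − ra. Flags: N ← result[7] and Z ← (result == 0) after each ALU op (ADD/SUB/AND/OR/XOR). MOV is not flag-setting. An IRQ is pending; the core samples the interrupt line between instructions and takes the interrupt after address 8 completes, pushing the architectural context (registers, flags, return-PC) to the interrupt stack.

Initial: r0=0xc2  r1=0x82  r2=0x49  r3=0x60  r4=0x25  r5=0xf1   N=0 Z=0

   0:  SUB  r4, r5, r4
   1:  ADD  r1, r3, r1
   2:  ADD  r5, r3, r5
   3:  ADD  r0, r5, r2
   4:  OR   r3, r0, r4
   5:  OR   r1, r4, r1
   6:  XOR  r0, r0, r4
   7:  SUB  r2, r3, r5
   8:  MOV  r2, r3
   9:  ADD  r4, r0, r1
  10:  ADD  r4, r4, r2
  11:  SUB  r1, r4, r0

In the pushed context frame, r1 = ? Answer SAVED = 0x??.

after  0: r0=0xc2 r1=0x82 r2=0x49 r3=0x60 r4=0xcc r5=0xf1  N=1 Z=0
after  1: r0=0xc2 r1=0xe2 r2=0x49 r3=0x60 r4=0xcc r5=0xf1  N=1 Z=0
after  2: r0=0xc2 r1=0xe2 r2=0x49 r3=0x60 r4=0xcc r5=0x51  N=0 Z=0
after  3: r0=0x9a r1=0xe2 r2=0x49 r3=0x60 r4=0xcc r5=0x51  N=1 Z=0
after  4: r0=0x9a r1=0xe2 r2=0x49 r3=0xde r4=0xcc r5=0x51  N=1 Z=0
after  5: r0=0x9a r1=0xee r2=0x49 r3=0xde r4=0xcc r5=0x51  N=1 Z=0
after  6: r0=0x56 r1=0xee r2=0x49 r3=0xde r4=0xcc r5=0x51  N=0 Z=0
after  7: r0=0x56 r1=0xee r2=0x8d r3=0xde r4=0xcc r5=0x51  N=1 Z=0
after  8: r0=0x56 r1=0xee r2=0xde r3=0xde r4=0xcc r5=0x51  N=1 Z=0
-- IRQ taken; context saved, return-PC = 9 --

SAVED = 0xee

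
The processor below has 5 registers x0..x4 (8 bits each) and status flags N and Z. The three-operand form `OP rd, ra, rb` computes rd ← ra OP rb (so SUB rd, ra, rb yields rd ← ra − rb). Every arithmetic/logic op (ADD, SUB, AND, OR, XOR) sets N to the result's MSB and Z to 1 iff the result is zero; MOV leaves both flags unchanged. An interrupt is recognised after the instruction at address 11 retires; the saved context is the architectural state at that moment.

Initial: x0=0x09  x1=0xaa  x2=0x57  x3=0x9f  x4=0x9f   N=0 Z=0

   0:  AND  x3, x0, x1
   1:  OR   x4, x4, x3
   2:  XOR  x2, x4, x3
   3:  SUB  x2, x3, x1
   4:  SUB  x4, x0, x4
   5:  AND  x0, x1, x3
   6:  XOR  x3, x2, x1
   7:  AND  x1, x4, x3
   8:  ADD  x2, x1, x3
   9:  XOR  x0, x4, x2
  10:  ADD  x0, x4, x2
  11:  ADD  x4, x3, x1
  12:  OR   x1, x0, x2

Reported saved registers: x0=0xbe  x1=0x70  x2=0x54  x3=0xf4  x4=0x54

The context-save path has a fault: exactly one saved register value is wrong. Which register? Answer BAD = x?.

after  0: x0=0x09 x1=0xaa x2=0x57 x3=0x08 x4=0x9f  N=0 Z=0
after  1: x0=0x09 x1=0xaa x2=0x57 x3=0x08 x4=0x9f  N=1 Z=0
after  2: x0=0x09 x1=0xaa x2=0x97 x3=0x08 x4=0x9f  N=1 Z=0
after  3: x0=0x09 x1=0xaa x2=0x5e x3=0x08 x4=0x9f  N=0 Z=0
after  4: x0=0x09 x1=0xaa x2=0x5e x3=0x08 x4=0x6a  N=0 Z=0
after  5: x0=0x08 x1=0xaa x2=0x5e x3=0x08 x4=0x6a  N=0 Z=0
after  6: x0=0x08 x1=0xaa x2=0x5e x3=0xf4 x4=0x6a  N=1 Z=0
after  7: x0=0x08 x1=0x60 x2=0x5e x3=0xf4 x4=0x6a  N=0 Z=0
after  8: x0=0x08 x1=0x60 x2=0x54 x3=0xf4 x4=0x6a  N=0 Z=0
after  9: x0=0x3e x1=0x60 x2=0x54 x3=0xf4 x4=0x6a  N=0 Z=0
after 10: x0=0xbe x1=0x60 x2=0x54 x3=0xf4 x4=0x6a  N=1 Z=0
after 11: x0=0xbe x1=0x60 x2=0x54 x3=0xf4 x4=0x54  N=0 Z=0
-- IRQ taken; context saved, return-PC = 12 --
mismatch: x1: reported 0x70 vs actual 0x60

BAD = x1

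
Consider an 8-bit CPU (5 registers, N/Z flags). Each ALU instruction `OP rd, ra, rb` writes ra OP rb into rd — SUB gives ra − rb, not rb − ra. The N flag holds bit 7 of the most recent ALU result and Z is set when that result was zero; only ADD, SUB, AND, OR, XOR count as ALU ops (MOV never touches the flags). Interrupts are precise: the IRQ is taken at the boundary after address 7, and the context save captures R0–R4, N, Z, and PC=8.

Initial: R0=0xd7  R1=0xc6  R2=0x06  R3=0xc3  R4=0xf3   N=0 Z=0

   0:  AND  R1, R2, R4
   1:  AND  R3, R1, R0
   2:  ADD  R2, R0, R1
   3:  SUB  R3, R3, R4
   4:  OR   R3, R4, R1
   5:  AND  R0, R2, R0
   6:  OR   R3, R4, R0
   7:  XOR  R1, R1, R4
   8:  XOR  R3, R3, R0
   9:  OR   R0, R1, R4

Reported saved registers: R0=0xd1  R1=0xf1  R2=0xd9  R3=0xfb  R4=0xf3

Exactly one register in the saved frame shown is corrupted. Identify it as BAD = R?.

BAD = R3

after  0: R0=0xd7 R1=0x02 R2=0x06 R3=0xc3 R4=0xf3  N=0 Z=0
after  1: R0=0xd7 R1=0x02 R2=0x06 R3=0x02 R4=0xf3  N=0 Z=0
after  2: R0=0xd7 R1=0x02 R2=0xd9 R3=0x02 R4=0xf3  N=1 Z=0
after  3: R0=0xd7 R1=0x02 R2=0xd9 R3=0x0f R4=0xf3  N=0 Z=0
after  4: R0=0xd7 R1=0x02 R2=0xd9 R3=0xf3 R4=0xf3  N=1 Z=0
after  5: R0=0xd1 R1=0x02 R2=0xd9 R3=0xf3 R4=0xf3  N=1 Z=0
after  6: R0=0xd1 R1=0x02 R2=0xd9 R3=0xf3 R4=0xf3  N=1 Z=0
after  7: R0=0xd1 R1=0xf1 R2=0xd9 R3=0xf3 R4=0xf3  N=1 Z=0
-- IRQ taken; context saved, return-PC = 8 --
mismatch: R3: reported 0xfb vs actual 0xf3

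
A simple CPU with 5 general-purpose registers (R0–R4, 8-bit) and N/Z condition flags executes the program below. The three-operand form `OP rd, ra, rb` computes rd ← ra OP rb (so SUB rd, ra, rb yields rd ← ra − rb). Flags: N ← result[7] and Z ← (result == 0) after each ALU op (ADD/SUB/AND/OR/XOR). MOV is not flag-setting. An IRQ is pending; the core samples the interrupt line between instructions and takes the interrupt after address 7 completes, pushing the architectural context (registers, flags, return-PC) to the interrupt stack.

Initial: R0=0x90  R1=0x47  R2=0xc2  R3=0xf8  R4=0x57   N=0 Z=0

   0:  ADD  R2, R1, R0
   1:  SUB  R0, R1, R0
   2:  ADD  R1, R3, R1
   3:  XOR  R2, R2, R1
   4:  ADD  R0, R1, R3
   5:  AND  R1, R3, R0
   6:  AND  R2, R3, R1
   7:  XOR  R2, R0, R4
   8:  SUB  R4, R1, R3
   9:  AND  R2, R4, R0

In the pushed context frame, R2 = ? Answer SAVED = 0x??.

SAVED = 0x60

after  0: R0=0x90 R1=0x47 R2=0xd7 R3=0xf8 R4=0x57  N=1 Z=0
after  1: R0=0xb7 R1=0x47 R2=0xd7 R3=0xf8 R4=0x57  N=1 Z=0
after  2: R0=0xb7 R1=0x3f R2=0xd7 R3=0xf8 R4=0x57  N=0 Z=0
after  3: R0=0xb7 R1=0x3f R2=0xe8 R3=0xf8 R4=0x57  N=1 Z=0
after  4: R0=0x37 R1=0x3f R2=0xe8 R3=0xf8 R4=0x57  N=0 Z=0
after  5: R0=0x37 R1=0x30 R2=0xe8 R3=0xf8 R4=0x57  N=0 Z=0
after  6: R0=0x37 R1=0x30 R2=0x30 R3=0xf8 R4=0x57  N=0 Z=0
after  7: R0=0x37 R1=0x30 R2=0x60 R3=0xf8 R4=0x57  N=0 Z=0
-- IRQ taken; context saved, return-PC = 8 --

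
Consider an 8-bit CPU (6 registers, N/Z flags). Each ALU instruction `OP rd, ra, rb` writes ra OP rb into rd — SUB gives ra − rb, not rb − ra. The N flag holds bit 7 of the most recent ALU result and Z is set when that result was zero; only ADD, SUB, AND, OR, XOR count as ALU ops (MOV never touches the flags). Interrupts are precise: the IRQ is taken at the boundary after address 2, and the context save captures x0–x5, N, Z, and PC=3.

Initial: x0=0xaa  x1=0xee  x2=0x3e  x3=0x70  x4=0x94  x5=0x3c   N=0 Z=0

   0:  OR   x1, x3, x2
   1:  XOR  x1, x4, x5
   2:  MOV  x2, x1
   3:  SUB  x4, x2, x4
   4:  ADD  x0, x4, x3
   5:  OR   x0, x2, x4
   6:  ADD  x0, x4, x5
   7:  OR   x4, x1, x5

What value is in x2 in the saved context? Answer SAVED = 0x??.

SAVED = 0xa8

after  0: x0=0xaa x1=0x7e x2=0x3e x3=0x70 x4=0x94 x5=0x3c  N=0 Z=0
after  1: x0=0xaa x1=0xa8 x2=0x3e x3=0x70 x4=0x94 x5=0x3c  N=1 Z=0
after  2: x0=0xaa x1=0xa8 x2=0xa8 x3=0x70 x4=0x94 x5=0x3c  N=1 Z=0
-- IRQ taken; context saved, return-PC = 3 --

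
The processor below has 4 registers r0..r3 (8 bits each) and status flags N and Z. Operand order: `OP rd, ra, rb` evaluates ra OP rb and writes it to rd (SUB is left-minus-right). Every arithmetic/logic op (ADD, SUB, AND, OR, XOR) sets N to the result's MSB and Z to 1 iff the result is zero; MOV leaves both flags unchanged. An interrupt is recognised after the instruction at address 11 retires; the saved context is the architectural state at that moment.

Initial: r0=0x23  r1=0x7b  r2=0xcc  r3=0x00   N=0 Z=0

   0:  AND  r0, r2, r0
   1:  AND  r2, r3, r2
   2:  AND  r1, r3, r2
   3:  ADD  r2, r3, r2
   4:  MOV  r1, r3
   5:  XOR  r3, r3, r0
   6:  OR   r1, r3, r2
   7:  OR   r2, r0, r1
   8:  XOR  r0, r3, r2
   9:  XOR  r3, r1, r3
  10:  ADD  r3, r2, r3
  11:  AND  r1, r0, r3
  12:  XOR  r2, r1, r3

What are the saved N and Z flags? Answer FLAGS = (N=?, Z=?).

after  0: r0=0x00 r1=0x7b r2=0xcc r3=0x00  N=0 Z=1
after  1: r0=0x00 r1=0x7b r2=0x00 r3=0x00  N=0 Z=1
after  2: r0=0x00 r1=0x00 r2=0x00 r3=0x00  N=0 Z=1
after  3: r0=0x00 r1=0x00 r2=0x00 r3=0x00  N=0 Z=1
after  4: r0=0x00 r1=0x00 r2=0x00 r3=0x00  N=0 Z=1
after  5: r0=0x00 r1=0x00 r2=0x00 r3=0x00  N=0 Z=1
after  6: r0=0x00 r1=0x00 r2=0x00 r3=0x00  N=0 Z=1
after  7: r0=0x00 r1=0x00 r2=0x00 r3=0x00  N=0 Z=1
after  8: r0=0x00 r1=0x00 r2=0x00 r3=0x00  N=0 Z=1
after  9: r0=0x00 r1=0x00 r2=0x00 r3=0x00  N=0 Z=1
after 10: r0=0x00 r1=0x00 r2=0x00 r3=0x00  N=0 Z=1
after 11: r0=0x00 r1=0x00 r2=0x00 r3=0x00  N=0 Z=1
-- IRQ taken; context saved, return-PC = 12 --

FLAGS = (N=0, Z=1)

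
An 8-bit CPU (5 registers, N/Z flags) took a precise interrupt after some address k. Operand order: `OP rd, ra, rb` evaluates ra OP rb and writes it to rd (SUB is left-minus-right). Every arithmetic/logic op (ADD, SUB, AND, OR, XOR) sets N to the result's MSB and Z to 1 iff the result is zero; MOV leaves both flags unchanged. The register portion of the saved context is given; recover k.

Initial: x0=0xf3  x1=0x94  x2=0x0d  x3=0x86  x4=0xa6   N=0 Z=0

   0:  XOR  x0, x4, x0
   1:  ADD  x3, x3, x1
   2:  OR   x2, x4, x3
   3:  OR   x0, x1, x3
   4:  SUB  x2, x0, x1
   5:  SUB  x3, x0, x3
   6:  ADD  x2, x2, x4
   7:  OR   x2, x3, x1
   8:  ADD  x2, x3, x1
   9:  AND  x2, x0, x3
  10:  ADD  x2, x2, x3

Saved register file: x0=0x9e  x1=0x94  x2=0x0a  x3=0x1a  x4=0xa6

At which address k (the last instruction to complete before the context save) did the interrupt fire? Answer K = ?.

K = 4

after  0: x0=0x55 x1=0x94 x2=0x0d x3=0x86 x4=0xa6  N=0 Z=0
after  1: x0=0x55 x1=0x94 x2=0x0d x3=0x1a x4=0xa6  N=0 Z=0
after  2: x0=0x55 x1=0x94 x2=0xbe x3=0x1a x4=0xa6  N=1 Z=0
after  3: x0=0x9e x1=0x94 x2=0xbe x3=0x1a x4=0xa6  N=1 Z=0
after  4: x0=0x9e x1=0x94 x2=0x0a x3=0x1a x4=0xa6  N=0 Z=0
-- IRQ taken; context saved, return-PC = 5 --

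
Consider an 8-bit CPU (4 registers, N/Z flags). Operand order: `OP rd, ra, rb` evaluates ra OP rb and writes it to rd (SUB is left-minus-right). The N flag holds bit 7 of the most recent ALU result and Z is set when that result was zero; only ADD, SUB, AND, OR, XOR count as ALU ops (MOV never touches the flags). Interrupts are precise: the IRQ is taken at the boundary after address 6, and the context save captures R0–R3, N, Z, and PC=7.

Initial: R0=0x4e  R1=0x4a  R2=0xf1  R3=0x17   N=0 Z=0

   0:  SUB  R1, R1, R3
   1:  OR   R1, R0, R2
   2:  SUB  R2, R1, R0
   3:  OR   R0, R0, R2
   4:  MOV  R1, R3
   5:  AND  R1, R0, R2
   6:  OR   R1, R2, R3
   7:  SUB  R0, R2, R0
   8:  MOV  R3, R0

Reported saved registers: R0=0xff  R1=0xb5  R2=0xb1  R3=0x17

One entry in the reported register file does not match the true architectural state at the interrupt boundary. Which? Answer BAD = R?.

after  0: R0=0x4e R1=0x33 R2=0xf1 R3=0x17  N=0 Z=0
after  1: R0=0x4e R1=0xff R2=0xf1 R3=0x17  N=1 Z=0
after  2: R0=0x4e R1=0xff R2=0xb1 R3=0x17  N=1 Z=0
after  3: R0=0xff R1=0xff R2=0xb1 R3=0x17  N=1 Z=0
after  4: R0=0xff R1=0x17 R2=0xb1 R3=0x17  N=1 Z=0
after  5: R0=0xff R1=0xb1 R2=0xb1 R3=0x17  N=1 Z=0
after  6: R0=0xff R1=0xb7 R2=0xb1 R3=0x17  N=1 Z=0
-- IRQ taken; context saved, return-PC = 7 --
mismatch: R1: reported 0xb5 vs actual 0xb7

BAD = R1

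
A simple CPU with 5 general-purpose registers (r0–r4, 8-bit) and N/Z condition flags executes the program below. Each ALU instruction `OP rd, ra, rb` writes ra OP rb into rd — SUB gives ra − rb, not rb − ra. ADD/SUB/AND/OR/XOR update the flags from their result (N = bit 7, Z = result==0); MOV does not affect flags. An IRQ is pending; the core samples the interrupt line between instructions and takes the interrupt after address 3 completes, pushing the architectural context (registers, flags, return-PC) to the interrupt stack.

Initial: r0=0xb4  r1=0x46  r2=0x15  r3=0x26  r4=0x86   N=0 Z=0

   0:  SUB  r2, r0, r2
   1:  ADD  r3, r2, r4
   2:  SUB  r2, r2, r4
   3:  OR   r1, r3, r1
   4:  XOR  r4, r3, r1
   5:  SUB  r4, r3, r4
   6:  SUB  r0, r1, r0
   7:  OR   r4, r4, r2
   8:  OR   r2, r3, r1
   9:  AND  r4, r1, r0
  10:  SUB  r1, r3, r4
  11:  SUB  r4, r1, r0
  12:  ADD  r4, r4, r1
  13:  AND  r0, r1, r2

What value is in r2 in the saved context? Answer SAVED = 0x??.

after  0: r0=0xb4 r1=0x46 r2=0x9f r3=0x26 r4=0x86  N=1 Z=0
after  1: r0=0xb4 r1=0x46 r2=0x9f r3=0x25 r4=0x86  N=0 Z=0
after  2: r0=0xb4 r1=0x46 r2=0x19 r3=0x25 r4=0x86  N=0 Z=0
after  3: r0=0xb4 r1=0x67 r2=0x19 r3=0x25 r4=0x86  N=0 Z=0
-- IRQ taken; context saved, return-PC = 4 --

SAVED = 0x19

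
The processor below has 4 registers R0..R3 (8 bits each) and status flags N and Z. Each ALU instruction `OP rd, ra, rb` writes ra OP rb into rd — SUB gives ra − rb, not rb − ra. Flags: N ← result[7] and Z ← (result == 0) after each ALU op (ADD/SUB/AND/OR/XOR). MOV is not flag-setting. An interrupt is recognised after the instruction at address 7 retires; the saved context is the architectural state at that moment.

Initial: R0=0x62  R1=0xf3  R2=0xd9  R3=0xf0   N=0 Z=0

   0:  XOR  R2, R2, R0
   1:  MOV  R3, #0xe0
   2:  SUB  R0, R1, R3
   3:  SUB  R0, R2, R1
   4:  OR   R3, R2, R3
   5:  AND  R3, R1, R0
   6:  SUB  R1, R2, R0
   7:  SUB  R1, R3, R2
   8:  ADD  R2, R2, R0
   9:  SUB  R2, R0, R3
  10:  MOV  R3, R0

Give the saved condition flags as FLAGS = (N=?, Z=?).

after  0: R0=0x62 R1=0xf3 R2=0xbb R3=0xf0  N=1 Z=0
after  1: R0=0x62 R1=0xf3 R2=0xbb R3=0xe0  N=1 Z=0
after  2: R0=0x13 R1=0xf3 R2=0xbb R3=0xe0  N=0 Z=0
after  3: R0=0xc8 R1=0xf3 R2=0xbb R3=0xe0  N=1 Z=0
after  4: R0=0xc8 R1=0xf3 R2=0xbb R3=0xfb  N=1 Z=0
after  5: R0=0xc8 R1=0xf3 R2=0xbb R3=0xc0  N=1 Z=0
after  6: R0=0xc8 R1=0xf3 R2=0xbb R3=0xc0  N=1 Z=0
after  7: R0=0xc8 R1=0x05 R2=0xbb R3=0xc0  N=0 Z=0
-- IRQ taken; context saved, return-PC = 8 --

FLAGS = (N=0, Z=0)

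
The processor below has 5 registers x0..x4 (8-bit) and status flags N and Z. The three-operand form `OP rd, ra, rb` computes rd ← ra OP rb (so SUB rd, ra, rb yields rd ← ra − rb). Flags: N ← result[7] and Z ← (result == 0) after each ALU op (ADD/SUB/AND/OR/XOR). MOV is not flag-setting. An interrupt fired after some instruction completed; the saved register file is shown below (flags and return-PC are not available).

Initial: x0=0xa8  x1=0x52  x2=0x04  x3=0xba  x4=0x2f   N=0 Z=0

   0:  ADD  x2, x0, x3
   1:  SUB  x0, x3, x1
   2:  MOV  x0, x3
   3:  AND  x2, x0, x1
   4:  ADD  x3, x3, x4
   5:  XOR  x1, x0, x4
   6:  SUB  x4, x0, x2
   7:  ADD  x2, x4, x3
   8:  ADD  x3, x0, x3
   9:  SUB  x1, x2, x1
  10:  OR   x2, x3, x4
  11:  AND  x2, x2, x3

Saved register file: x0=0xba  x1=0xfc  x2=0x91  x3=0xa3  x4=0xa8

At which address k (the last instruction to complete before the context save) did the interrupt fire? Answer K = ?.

K = 9

after  0: x0=0xa8 x1=0x52 x2=0x62 x3=0xba x4=0x2f  N=0 Z=0
after  1: x0=0x68 x1=0x52 x2=0x62 x3=0xba x4=0x2f  N=0 Z=0
after  2: x0=0xba x1=0x52 x2=0x62 x3=0xba x4=0x2f  N=0 Z=0
after  3: x0=0xba x1=0x52 x2=0x12 x3=0xba x4=0x2f  N=0 Z=0
after  4: x0=0xba x1=0x52 x2=0x12 x3=0xe9 x4=0x2f  N=1 Z=0
after  5: x0=0xba x1=0x95 x2=0x12 x3=0xe9 x4=0x2f  N=1 Z=0
after  6: x0=0xba x1=0x95 x2=0x12 x3=0xe9 x4=0xa8  N=1 Z=0
after  7: x0=0xba x1=0x95 x2=0x91 x3=0xe9 x4=0xa8  N=1 Z=0
after  8: x0=0xba x1=0x95 x2=0x91 x3=0xa3 x4=0xa8  N=1 Z=0
after  9: x0=0xba x1=0xfc x2=0x91 x3=0xa3 x4=0xa8  N=1 Z=0
-- IRQ taken; context saved, return-PC = 10 --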